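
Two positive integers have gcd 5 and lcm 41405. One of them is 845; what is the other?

Using uv = gcd(u,v)·lcm(u,v) = 5·41405 = 207025, we get v = 207025/845 = 245.

245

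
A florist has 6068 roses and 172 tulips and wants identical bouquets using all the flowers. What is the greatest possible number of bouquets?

4

Euclid: 6068 = 35·172 + 48; 172 = 3·48 + 28; 48 = 1·28 + 20; 28 = 1·20 + 8; 20 = 2·8 + 4; 8 = 2·4 + 0. Last nonzero remainder: 4.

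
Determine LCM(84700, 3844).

81396700

84700 = 2² · 5² · 7 · 11²; 3844 = 2² · 31²
max exponents: 2² · 5² · 7 · 11² · 31² = 81396700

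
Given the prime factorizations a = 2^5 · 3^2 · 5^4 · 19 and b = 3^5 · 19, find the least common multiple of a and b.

max exponent per prime: 2^5 · 3^5 · 5^4 · 19 = 92340000

92340000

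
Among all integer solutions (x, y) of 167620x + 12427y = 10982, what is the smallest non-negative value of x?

Euclid: 167620 = 13·12427 + 6069; 12427 = 2·6069 + 289; 6069 = 21·289 + 0 → gcd = 289; 10982 = 289·38.
Back-substitution yields 167620·(-2) + 12427·(27) = 289, so one solution is x = -2·38 = -76, y = 27·38 = 1026.
Solutions in x differ by 12427/289 = 43; the one in [0, 43) is -76 mod 43 = 10.

10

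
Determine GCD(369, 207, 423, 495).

369 = 3² · 41; 207 = 3² · 23; 423 = 3² · 47; 495 = 3² · 5 · 11
gcd takes min exponent of each prime: 3² = 9

9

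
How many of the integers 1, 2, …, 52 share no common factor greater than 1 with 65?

65 = 5·13. Inclusion–exclusion on these primes:
52 − ⌊52/5⌋ − ⌊52/13⌋ + ⌊52/65⌋ = 38

38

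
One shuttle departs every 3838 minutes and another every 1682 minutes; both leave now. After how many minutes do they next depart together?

3227758

3838 = 2 · 19 · 101; 1682 = 2 · 29²
max exponents: 2 · 19 · 29² · 101 = 3227758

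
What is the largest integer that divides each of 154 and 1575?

7

Euclid: 1575 = 10·154 + 35; 154 = 4·35 + 14; 35 = 2·14 + 7; 14 = 2·7 + 0. Last nonzero remainder: 7.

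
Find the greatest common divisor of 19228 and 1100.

44

Euclid: 19228 = 17·1100 + 528; 1100 = 2·528 + 44; 528 = 12·44 + 0. Last nonzero remainder: 44.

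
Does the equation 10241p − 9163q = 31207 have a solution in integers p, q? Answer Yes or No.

gcd(10241, 9163): 10241 = 1·9163 + 1078; 9163 = 8·1078 + 539; 1078 = 2·539 + 0 → 539
539 does not divide 31207, so a solution does not exist.

No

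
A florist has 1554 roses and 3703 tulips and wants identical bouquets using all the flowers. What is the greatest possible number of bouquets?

1554 = 2 · 3 · 7 · 37
3703 = 7 · 23²
Common: 7 = 7

7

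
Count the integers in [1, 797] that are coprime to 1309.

1309 = 7·11·17. Inclusion–exclusion on these primes:
797 − ⌊797/7⌋ − ⌊797/11⌋ − ⌊797/17⌋ + ⌊797/77⌋ + ⌊797/119⌋ + ⌊797/187⌋ − ⌊797/1309⌋ = 586

586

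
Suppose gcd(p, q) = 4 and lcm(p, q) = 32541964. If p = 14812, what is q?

Using pq = gcd(p,q)·lcm(p,q) = 4·32541964 = 130167856, we get q = 130167856/14812 = 8788.

8788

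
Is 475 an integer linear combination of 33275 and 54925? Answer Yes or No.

gcd(33275, 54925): 54925 = 1·33275 + 21650; 33275 = 1·21650 + 11625; 21650 = 1·11625 + 10025; 11625 = 1·10025 + 1600; 10025 = 6·1600 + 425; 1600 = 3·425 + 325; 425 = 1·325 + 100; 325 = 3·100 + 25; 100 = 4·25 + 0 → 25
25 divides 475, so a solution exists.

Yes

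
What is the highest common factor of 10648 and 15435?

Euclid: 15435 = 1·10648 + 4787; 10648 = 2·4787 + 1074; 4787 = 4·1074 + 491; 1074 = 2·491 + 92; 491 = 5·92 + 31; 92 = 2·31 + 30; 31 = 1·30 + 1; 30 = 30·1 + 0. Last nonzero remainder: 1.

1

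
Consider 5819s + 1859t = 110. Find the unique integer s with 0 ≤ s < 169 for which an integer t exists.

Euclid: 5819 = 3·1859 + 242; 1859 = 7·242 + 165; 242 = 1·165 + 77; 165 = 2·77 + 11; 77 = 7·11 + 0 → gcd = 11; 110 = 11·10.
Back-substitution yields 5819·(-23) + 1859·(72) = 11, so one solution is s = -23·10 = -230, t = 72·10 = 720.
Solutions in s differ by 1859/11 = 169; the one in [0, 169) is -230 mod 169 = 108.

108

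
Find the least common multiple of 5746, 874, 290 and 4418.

804286495610

5746 = 2 · 13² · 17; 874 = 2 · 19 · 23; 290 = 2 · 5 · 29; 4418 = 2 · 47²
lcm takes max exponent of each prime: 2 · 5 · 13² · 17 · 19 · 23 · 29 · 47² = 804286495610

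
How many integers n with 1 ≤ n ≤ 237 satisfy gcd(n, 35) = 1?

Prime factors of 35: 5, 7. Count integers ≤ 237 divisible by none of them.
By inclusion–exclusion: 237 − ⌊237/5⌋ − ⌊237/7⌋ + ⌊237/35⌋ = 163.

163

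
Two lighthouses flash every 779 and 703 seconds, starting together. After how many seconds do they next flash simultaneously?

28823

779 = 19 · 41; 703 = 19 · 37
max exponents: 19 · 37 · 41 = 28823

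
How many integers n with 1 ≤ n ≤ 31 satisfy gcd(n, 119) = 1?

119 = 7·17. Inclusion–exclusion on these primes:
31 − ⌊31/7⌋ − ⌊31/17⌋ + ⌊31/119⌋ = 26

26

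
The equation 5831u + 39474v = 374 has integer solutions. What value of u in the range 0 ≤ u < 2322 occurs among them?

1354

Reduce mod 39474: 5831u ≡ 374 (mod 39474). With g = gcd(5831, 39474) = 17 dividing 374, divide through: 343u ≡ 22 (mod 2322).
Since gcd(343, 2322) = 1, u ≡ 22·(343)⁻¹ ≡ 1354 (mod 2322). Smallest non-negative: 1354.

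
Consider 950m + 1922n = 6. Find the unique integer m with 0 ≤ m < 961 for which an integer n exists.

Reduce mod 1922: 950m ≡ 6 (mod 1922). With g = gcd(950, 1922) = 2 dividing 6, divide through: 475m ≡ 3 (mod 961).
Since gcd(475, 961) = 1, m ≡ 3·(475)⁻¹ ≡ 611 (mod 961). Smallest non-negative: 611.

611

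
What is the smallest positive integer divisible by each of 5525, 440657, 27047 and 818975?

5525 = 5² · 13 · 17; 440657 = 7² · 17 · 23²; 27047 = 17 · 37 · 43; 818975 = 5² · 17 · 41 · 47
lcm takes max exponent of each prime: 5² · 7² · 13 · 17 · 23² · 37 · 41 · 43 · 47 = 439072188115925

439072188115925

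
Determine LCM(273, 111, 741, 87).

5565651

lcm(273, 111) = 273·111/gcd = 30303/3 = 10101
lcm(10101, 741) = 10101·741/gcd = 7484841/39 = 191919
lcm(191919, 87) = 191919·87/gcd = 16696953/3 = 5565651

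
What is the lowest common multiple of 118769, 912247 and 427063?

7245977921

lcm(118769, 912247) = 118769·912247/gcd = 108346663943/2527 = 42875609
lcm(42875609, 427063) = 42875609·427063/gcd = 18310586206367/2527 = 7245977921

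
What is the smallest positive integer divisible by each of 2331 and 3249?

2331 = 3² · 7 · 37; 3249 = 3² · 19²
max exponents: 3² · 7 · 19² · 37 = 841491

841491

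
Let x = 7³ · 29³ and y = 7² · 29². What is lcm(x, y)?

max exponent per prime: 7³ · 29³ = 8365427

8365427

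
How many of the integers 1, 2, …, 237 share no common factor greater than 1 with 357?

357 = 3·7·17. Inclusion–exclusion on these primes:
237 − ⌊237/3⌋ − ⌊237/7⌋ − ⌊237/17⌋ + ⌊237/21⌋ + ⌊237/51⌋ + ⌊237/119⌋ − ⌊237/357⌋ = 128

128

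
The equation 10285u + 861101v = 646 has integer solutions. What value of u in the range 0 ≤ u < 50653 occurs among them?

47639

gcd(10285, 861101) = 17 (Euclid: 861101 = 83·10285 + 7446; 10285 = 1·7446 + 2839; 7446 = 2·2839 + 1768; 2839 = 1·1768 + 1071; 1768 = 1·1071 + 697; 1071 = 1·697 + 374; 697 = 1·374 + 323; 374 = 1·323 + 51; 323 = 6·51 + 17; 51 = 3·17 + 0), and 17 | 646.
Extended Euclid: 10285·(-16075) + 861101·(192) = 17. Scale by 38: u₀ = -610850.
General solution u = u₀ + 50653t; reducing mod 50653 gives u = 47639 (and v = -569).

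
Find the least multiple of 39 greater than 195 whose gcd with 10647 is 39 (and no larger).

gcd(k, 10647) = 39 forces 39 | k; write k = 39s. Then gcd(39s, 39·273) = 39·gcd(s, 273), so need gcd(s, 273) = 1.
39s > 195 gives s ≥ 6. The least s ≥ 6 coprime to 273 is 8, so k = 39·8 = 312.

312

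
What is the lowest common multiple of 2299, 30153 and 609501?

lcm(2299, 30153) = 2299·30153/gcd = 69321747/19 = 3648513
lcm(3648513, 609501) = 3648513·609501/gcd = 2223772322013/57 = 39013549509

39013549509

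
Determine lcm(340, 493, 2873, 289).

28327780

lcm(340, 493) = 340·493/gcd = 167620/17 = 9860
lcm(9860, 2873) = 9860·2873/gcd = 28327780/17 = 1666340
lcm(1666340, 289) = 1666340·289/gcd = 481572260/17 = 28327780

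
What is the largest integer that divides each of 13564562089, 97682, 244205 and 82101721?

48841

13564562089 = 13² · 17⁴ · 31²; 97682 = 2 · 13² · 17²; 244205 = 5 · 13² · 17²; 82101721 = 13² · 17² · 41²
gcd takes min exponent of each prime: 13² · 17² = 48841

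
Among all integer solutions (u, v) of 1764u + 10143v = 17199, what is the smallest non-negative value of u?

4

gcd(1764, 10143) = 441 (Euclid: 10143 = 5·1764 + 1323; 1764 = 1·1323 + 441; 1323 = 3·441 + 0), and 441 | 17199.
Extended Euclid: 1764·(6) + 10143·(-1) = 441. Scale by 39: u₀ = 234.
General solution u = u₀ + 23t; reducing mod 23 gives u = 4 (and v = 1).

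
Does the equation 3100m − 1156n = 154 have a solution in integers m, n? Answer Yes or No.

No

gcd(3100, 1156): 3100 = 2·1156 + 788; 1156 = 1·788 + 368; 788 = 2·368 + 52; 368 = 7·52 + 4; 52 = 13·4 + 0 → 4
4 does not divide 154, so a solution does not exist.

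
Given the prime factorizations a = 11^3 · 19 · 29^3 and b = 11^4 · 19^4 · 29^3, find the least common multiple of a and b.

46534937841029

max exponent per prime: 11^4 · 19^4 · 29^3 = 46534937841029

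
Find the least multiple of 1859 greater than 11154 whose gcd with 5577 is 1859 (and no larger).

Multiples of 1859 above 11154: 1859·7, 1859·8, … . Need the cofactor coprime to 5577/1859 = 3.
Checking s = 7, 8, … the first with gcd(s, 3) = 1 is s = 7, giving 13013.

13013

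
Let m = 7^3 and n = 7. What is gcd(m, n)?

7

min exponent per shared prime: 7 = 7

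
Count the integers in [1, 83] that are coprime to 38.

Prime factors of 38: 2, 19. Count integers ≤ 83 divisible by none of them.
By inclusion–exclusion: 83 − ⌊83/2⌋ − ⌊83/19⌋ + ⌊83/38⌋ = 40.

40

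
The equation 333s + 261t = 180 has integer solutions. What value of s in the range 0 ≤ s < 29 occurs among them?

17

Reduce mod 261: 333s ≡ 180 (mod 261). With g = gcd(333, 261) = 9 dividing 180, divide through: 37s ≡ 20 (mod 29).
Since gcd(37, 29) = 1, s ≡ 20·(37)⁻¹ ≡ 17 (mod 29). Smallest non-negative: 17.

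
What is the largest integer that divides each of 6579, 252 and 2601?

9

gcd(6579, 252): 6579 = 26·252 + 27; 252 = 9·27 + 9; 27 = 3·9 + 0 → 9
gcd(9, 2601): 2601 = 289·9 + 0 → 9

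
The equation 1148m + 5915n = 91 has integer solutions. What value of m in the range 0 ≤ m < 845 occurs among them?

gcd(1148, 5915) = 7 (Euclid: 5915 = 5·1148 + 175; 1148 = 6·175 + 98; 175 = 1·98 + 77; 98 = 1·77 + 21; 77 = 3·21 + 14; 21 = 1·14 + 7; 14 = 2·7 + 0), and 7 | 91.
Extended Euclid: 1148·(304) + 5915·(-59) = 7. Scale by 13: m₀ = 3952.
General solution m = m₀ + 845t; reducing mod 845 gives m = 572 (and n = -111).

572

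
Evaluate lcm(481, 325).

12025

gcd first: 481 = 1·325 + 156; 325 = 2·156 + 13; 156 = 12·13 + 0 → gcd = 13
lcm = 481·325/gcd = 156325/13 = 12025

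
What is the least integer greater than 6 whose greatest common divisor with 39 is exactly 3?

9

gcd(a, 39) = 3 forces 3 | a; write a = 3s. Then gcd(3s, 3·13) = 3·gcd(s, 13), so need gcd(s, 13) = 1.
3s > 6 gives s ≥ 3. The least s ≥ 3 coprime to 13 is 3, so a = 3·3 = 9.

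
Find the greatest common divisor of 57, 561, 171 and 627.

3

57 = 3 · 19; 561 = 3 · 11 · 17; 171 = 3² · 19; 627 = 3 · 11 · 19
gcd takes min exponent of each prime: 3 = 3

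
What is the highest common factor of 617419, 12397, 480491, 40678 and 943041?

11

617419 = 11 · 37² · 41; 12397 = 7² · 11 · 23; 480491 = 11³ · 19²; 40678 = 2 · 11 · 43²; 943041 = 3 · 11 · 17 · 41²
gcd takes min exponent of each prime: 11 = 11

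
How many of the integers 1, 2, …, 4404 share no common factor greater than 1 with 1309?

3230

Prime factors of 1309: 7, 11, 17. Count integers ≤ 4404 divisible by none of them.
By inclusion–exclusion: 4404 − ⌊4404/7⌋ − ⌊4404/11⌋ − ⌊4404/17⌋ + ⌊4404/77⌋ + ⌊4404/119⌋ + ⌊4404/187⌋ − ⌊4404/1309⌋ = 3230.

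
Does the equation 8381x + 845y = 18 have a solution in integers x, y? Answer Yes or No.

gcd(8381, 845): 8381 = 9·845 + 776; 845 = 1·776 + 69; 776 = 11·69 + 17; 69 = 4·17 + 1; 17 = 17·1 + 0 → 1
1 divides 18, so a solution exists.

Yes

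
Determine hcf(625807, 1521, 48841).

gcd(625807, 1521): 625807 = 411·1521 + 676; 1521 = 2·676 + 169; 676 = 4·169 + 0 → 169
gcd(169, 48841): 48841 = 289·169 + 0 → 169

169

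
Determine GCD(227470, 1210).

10

227470 = 2 · 5 · 23² · 43
1210 = 2 · 5 · 11²
Common: 2 · 5 = 10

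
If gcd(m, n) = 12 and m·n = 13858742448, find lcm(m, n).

1154895204

gcd·lcm = product, so lcm = 13858742448/12 = 1154895204.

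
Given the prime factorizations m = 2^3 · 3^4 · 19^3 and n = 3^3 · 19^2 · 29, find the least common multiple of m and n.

128894328

max exponent per prime: 2^3 · 3^4 · 19^3 · 29 = 128894328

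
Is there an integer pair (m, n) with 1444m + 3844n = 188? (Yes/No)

gcd(1444, 3844): 3844 = 2·1444 + 956; 1444 = 1·956 + 488; 956 = 1·488 + 468; 488 = 1·468 + 20; 468 = 23·20 + 8; 20 = 2·8 + 4; 8 = 2·4 + 0 → 4
4 divides 188, so a solution exists.

Yes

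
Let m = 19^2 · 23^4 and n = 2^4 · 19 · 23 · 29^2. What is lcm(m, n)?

max exponent per prime: 2^4 · 19^2 · 23^4 · 29^2 = 1359360119056

1359360119056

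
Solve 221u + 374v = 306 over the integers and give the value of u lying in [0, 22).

Reduce mod 374: 221u ≡ 306 (mod 374). With g = gcd(221, 374) = 17 dividing 306, divide through: 13u ≡ 18 (mod 22).
Since gcd(13, 22) = 1, u ≡ 18·(13)⁻¹ ≡ 20 (mod 22). Smallest non-negative: 20.

20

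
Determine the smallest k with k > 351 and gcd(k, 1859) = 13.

1859 = 13·143. Any k with gcd(k, 1859) = 13 is a multiple of 13, say 13s, with s coprime to 143.
Need s > 351/13, so s ≥ 28. First s ≥ 28 with gcd(s, 143) = 1 is s = 28. Thus k = 13·28 = 364.

364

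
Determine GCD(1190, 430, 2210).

gcd(1190, 430): 1190 = 2·430 + 330; 430 = 1·330 + 100; 330 = 3·100 + 30; 100 = 3·30 + 10; 30 = 3·10 + 0 → 10
gcd(10, 2210): 2210 = 221·10 + 0 → 10

10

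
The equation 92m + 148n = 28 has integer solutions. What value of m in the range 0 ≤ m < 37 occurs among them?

gcd(92, 148) = 4 (Euclid: 148 = 1·92 + 56; 92 = 1·56 + 36; 56 = 1·36 + 20; 36 = 1·20 + 16; 20 = 1·16 + 4; 16 = 4·4 + 0), and 4 | 28.
Extended Euclid: 92·(-8) + 148·(5) = 4. Scale by 7: m₀ = -56.
General solution m = m₀ + 37t; reducing mod 37 gives m = 18 (and n = -11).

18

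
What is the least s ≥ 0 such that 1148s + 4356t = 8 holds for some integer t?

Reduce mod 4356: 1148s ≡ 8 (mod 4356). With g = gcd(1148, 4356) = 4 dividing 8, divide through: 287s ≡ 2 (mod 1089).
Since gcd(287, 1089) = 1, s ≡ 2·(287)⁻¹ ≡ 277 (mod 1089). Smallest non-negative: 277.

277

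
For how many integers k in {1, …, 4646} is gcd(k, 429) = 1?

2600

Prime factors of 429: 3, 11, 13. Count integers ≤ 4646 divisible by none of them.
By inclusion–exclusion: 4646 − ⌊4646/3⌋ − ⌊4646/11⌋ − ⌊4646/13⌋ + ⌊4646/33⌋ + ⌊4646/39⌋ + ⌊4646/143⌋ − ⌊4646/429⌋ = 2600.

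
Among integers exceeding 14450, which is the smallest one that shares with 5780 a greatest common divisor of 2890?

20230

5780 = 2890·2. Any x with gcd(x, 5780) = 2890 is a multiple of 2890, say 2890s, with s coprime to 2.
Need s > 14450/2890, so s ≥ 6. First s ≥ 6 with gcd(s, 2) = 1 is s = 7. Thus x = 2890·7 = 20230.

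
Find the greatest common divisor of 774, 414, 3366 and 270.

gcd(774, 414): 774 = 1·414 + 360; 414 = 1·360 + 54; 360 = 6·54 + 36; 54 = 1·36 + 18; 36 = 2·18 + 0 → 18
gcd(18, 3366): 3366 = 187·18 + 0 → 18
gcd(18, 270): 270 = 15·18 + 0 → 18

18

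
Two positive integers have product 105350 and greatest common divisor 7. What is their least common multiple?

15050

For any two positive integers, gcd × lcm equals their product. Hence lcm = 105350 / 7 = 15050.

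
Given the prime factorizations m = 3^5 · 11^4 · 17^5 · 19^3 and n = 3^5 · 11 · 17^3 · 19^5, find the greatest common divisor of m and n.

min exponent per shared prime: 3^5 · 11 · 17^3 · 19^3 = 90075467691

90075467691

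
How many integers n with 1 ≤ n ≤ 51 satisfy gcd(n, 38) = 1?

Prime factors of 38: 2, 19. Count integers ≤ 51 divisible by none of them.
By inclusion–exclusion: 51 − ⌊51/2⌋ − ⌊51/19⌋ + ⌊51/38⌋ = 25.

25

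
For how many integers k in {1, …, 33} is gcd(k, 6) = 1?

Prime factors of 6: 2, 3. Count integers ≤ 33 divisible by none of them.
By inclusion–exclusion: 33 − ⌊33/2⌋ − ⌊33/3⌋ + ⌊33/6⌋ = 11.

11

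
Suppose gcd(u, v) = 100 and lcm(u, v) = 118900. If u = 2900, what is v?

u·v = gcd·lcm = 100·118900 = 11890000, so v = 11890000/2900 = 4100.

4100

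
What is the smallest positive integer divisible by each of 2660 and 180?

23940

2660 = 2² · 5 · 7 · 19; 180 = 2² · 3² · 5
max exponents: 2² · 3² · 5 · 7 · 19 = 23940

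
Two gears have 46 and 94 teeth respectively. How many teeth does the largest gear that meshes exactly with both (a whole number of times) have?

Euclid: 94 = 2·46 + 2; 46 = 23·2 + 0. Last nonzero remainder: 2.

2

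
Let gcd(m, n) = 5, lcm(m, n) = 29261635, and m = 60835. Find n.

2405

Using mn = gcd(m,n)·lcm(m,n) = 5·29261635 = 146308175, we get n = 146308175/60835 = 2405.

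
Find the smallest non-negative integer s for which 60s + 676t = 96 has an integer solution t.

gcd(60, 676) = 4 (Euclid: 676 = 11·60 + 16; 60 = 3·16 + 12; 16 = 1·12 + 4; 12 = 3·4 + 0), and 4 | 96.
Extended Euclid: 60·(-45) + 676·(4) = 4. Scale by 24: s₀ = -1080.
General solution s = s₀ + 169k; reducing mod 169 gives s = 103 (and t = -9).

103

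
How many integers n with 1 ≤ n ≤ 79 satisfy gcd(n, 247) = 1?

247 = 13·19. Inclusion–exclusion on these primes:
79 − ⌊79/13⌋ − ⌊79/19⌋ + ⌊79/247⌋ = 69

69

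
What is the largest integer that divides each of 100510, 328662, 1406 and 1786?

gcd(100510, 328662): 328662 = 3·100510 + 27132; 100510 = 3·27132 + 19114; 27132 = 1·19114 + 8018; 19114 = 2·8018 + 3078; 8018 = 2·3078 + 1862; 3078 = 1·1862 + 1216; 1862 = 1·1216 + 646; 1216 = 1·646 + 570; 646 = 1·570 + 76; 570 = 7·76 + 38; 76 = 2·38 + 0 → 38
gcd(38, 1406): 1406 = 37·38 + 0 → 38
gcd(38, 1786): 1786 = 47·38 + 0 → 38

38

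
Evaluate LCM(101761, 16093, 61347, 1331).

75480305901

101761 = 11² · 29²; 16093 = 7 · 11² · 19; 61347 = 3 · 11² · 13²; 1331 = 11³
lcm takes max exponent of each prime: 3 · 7 · 11³ · 13² · 19 · 29² = 75480305901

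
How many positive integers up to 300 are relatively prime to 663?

173

Prime factors of 663: 3, 13, 17. Count integers ≤ 300 divisible by none of them.
By inclusion–exclusion: 300 − ⌊300/3⌋ − ⌊300/13⌋ − ⌊300/17⌋ + ⌊300/39⌋ + ⌊300/51⌋ + ⌊300/221⌋ − ⌊300/663⌋ = 173.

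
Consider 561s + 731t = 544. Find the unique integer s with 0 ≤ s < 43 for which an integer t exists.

14

Euclid: 731 = 1·561 + 170; 561 = 3·170 + 51; 170 = 3·51 + 17; 51 = 3·17 + 0 → gcd = 17; 544 = 17·32.
Back-substitution yields 561·(-13) + 731·(10) = 17, so one solution is s = -13·32 = -416, t = 10·32 = 320.
Solutions in s differ by 731/17 = 43; the one in [0, 43) is -416 mod 43 = 14.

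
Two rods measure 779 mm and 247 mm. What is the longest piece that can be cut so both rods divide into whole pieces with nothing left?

19

Euclid: 779 = 3·247 + 38; 247 = 6·38 + 19; 38 = 2·19 + 0. Last nonzero remainder: 19.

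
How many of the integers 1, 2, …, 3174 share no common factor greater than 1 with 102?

996

102 = 2·3·17. Inclusion–exclusion on these primes:
3174 − ⌊3174/2⌋ − ⌊3174/3⌋ − ⌊3174/17⌋ + ⌊3174/6⌋ + ⌊3174/34⌋ + ⌊3174/51⌋ − ⌊3174/102⌋ = 996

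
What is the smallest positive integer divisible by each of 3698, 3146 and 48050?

3698 = 2 · 43²; 3146 = 2 · 11² · 13; 48050 = 2 · 5² · 31²
lcm takes max exponent of each prime: 2 · 5² · 11² · 13 · 31² · 43² = 139752319850

139752319850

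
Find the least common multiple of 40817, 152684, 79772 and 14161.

879998356468

40817 = 7⁴ · 17; 152684 = 2² · 7² · 19 · 41; 79772 = 2² · 7² · 11 · 37; 14161 = 7² · 17²
lcm takes max exponent of each prime: 2² · 7⁴ · 11 · 17² · 19 · 37 · 41 = 879998356468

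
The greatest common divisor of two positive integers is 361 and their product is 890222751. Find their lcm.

Since gcd(u,v)·lcm(u,v) = uv, lcm = 890222751/361 = 2465991.

2465991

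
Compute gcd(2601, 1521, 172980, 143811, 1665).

9

2601 = 3² · 17²; 1521 = 3² · 13²; 172980 = 2² · 3² · 5 · 31²; 143811 = 3² · 19 · 29²; 1665 = 3² · 5 · 37
gcd takes min exponent of each prime: 3² = 9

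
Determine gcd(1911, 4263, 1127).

49

1911 = 3 · 7² · 13; 4263 = 3 · 7² · 29; 1127 = 7² · 23
gcd takes min exponent of each prime: 7² = 49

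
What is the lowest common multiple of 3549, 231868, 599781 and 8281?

117557076

lcm(3549, 231868) = 3549·231868/gcd = 822899532/1183 = 695604
lcm(695604, 599781) = 695604·599781/gcd = 417210062724/3549 = 117557076
lcm(117557076, 8281) = 117557076·8281/gcd = 973490146356/8281 = 117557076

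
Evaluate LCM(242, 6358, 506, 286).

242 = 2 · 11²; 6358 = 2 · 11 · 17²; 506 = 2 · 11 · 23; 286 = 2 · 11 · 13
lcm takes max exponent of each prime: 2 · 11² · 13 · 17² · 23 = 20911462

20911462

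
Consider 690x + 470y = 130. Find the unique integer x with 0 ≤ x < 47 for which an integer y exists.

7

Euclid: 690 = 1·470 + 220; 470 = 2·220 + 30; 220 = 7·30 + 10; 30 = 3·10 + 0 → gcd = 10; 130 = 10·13.
Back-substitution yields 690·(15) + 470·(-22) = 10, so one solution is x = 15·13 = 195, y = -22·13 = -286.
Solutions in x differ by 470/10 = 47; the one in [0, 47) is 195 mod 47 = 7.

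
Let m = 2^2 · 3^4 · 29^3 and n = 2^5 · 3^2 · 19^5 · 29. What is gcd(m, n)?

1044

min exponent per shared prime: 2^2 · 3^2 · 29 = 1044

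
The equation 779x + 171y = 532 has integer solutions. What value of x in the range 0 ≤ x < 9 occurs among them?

Euclid: 779 = 4·171 + 95; 171 = 1·95 + 76; 95 = 1·76 + 19; 76 = 4·19 + 0 → gcd = 19; 532 = 19·28.
Back-substitution yields 779·(2) + 171·(-9) = 19, so one solution is x = 2·28 = 56, y = -9·28 = -252.
Solutions in x differ by 171/19 = 9; the one in [0, 9) is 56 mod 9 = 2.

2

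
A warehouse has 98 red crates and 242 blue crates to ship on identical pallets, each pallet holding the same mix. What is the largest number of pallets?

2

Euclid: 242 = 2·98 + 46; 98 = 2·46 + 6; 46 = 7·6 + 4; 6 = 1·4 + 2; 4 = 2·2 + 0. Last nonzero remainder: 2.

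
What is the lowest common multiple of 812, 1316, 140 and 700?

954100

812 = 2² · 7 · 29; 1316 = 2² · 7 · 47; 140 = 2² · 5 · 7; 700 = 2² · 5² · 7
lcm takes max exponent of each prime: 2² · 5² · 7 · 29 · 47 = 954100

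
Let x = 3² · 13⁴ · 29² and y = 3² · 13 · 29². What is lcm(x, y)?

216178209

max exponent per prime: 3² · 13⁴ · 29² = 216178209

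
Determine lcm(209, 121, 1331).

25289

209 = 11 · 19; 121 = 11²; 1331 = 11³
lcm takes max exponent of each prime: 11³ · 19 = 25289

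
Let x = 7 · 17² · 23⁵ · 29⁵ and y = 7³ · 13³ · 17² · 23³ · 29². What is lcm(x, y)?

28750883130843534148033

max exponent per prime: 7³ · 13³ · 17² · 23⁵ · 29⁵ = 28750883130843534148033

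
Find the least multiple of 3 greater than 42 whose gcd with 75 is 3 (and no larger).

Multiples of 3 above 42: 3·15, 3·16, … . Need the cofactor coprime to 75/3 = 25.
Checking s = 15, 16, … the first with gcd(s, 25) = 1 is s = 16, giving 48.

48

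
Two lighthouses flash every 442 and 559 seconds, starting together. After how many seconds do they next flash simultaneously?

442 = 2 · 13 · 17; 559 = 13 · 43
max exponents: 2 · 13 · 17 · 43 = 19006

19006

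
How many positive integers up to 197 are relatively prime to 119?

159

Prime factors of 119: 7, 17. Count integers ≤ 197 divisible by none of them.
By inclusion–exclusion: 197 − ⌊197/7⌋ − ⌊197/17⌋ + ⌊197/119⌋ = 159.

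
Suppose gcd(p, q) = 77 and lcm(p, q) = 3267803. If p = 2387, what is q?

p·q = gcd·lcm = 77·3267803 = 251620831, so q = 251620831/2387 = 105413.

105413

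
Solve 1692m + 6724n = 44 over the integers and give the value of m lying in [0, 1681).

gcd(1692, 6724) = 4 (Euclid: 6724 = 3·1692 + 1648; 1692 = 1·1648 + 44; 1648 = 37·44 + 20; 44 = 2·20 + 4; 20 = 5·4 + 0), and 4 | 44.
Extended Euclid: 1692·(306) + 6724·(-77) = 4. Scale by 11: m₀ = 3366.
General solution m = m₀ + 1681t; reducing mod 1681 gives m = 4 (and n = -1).

4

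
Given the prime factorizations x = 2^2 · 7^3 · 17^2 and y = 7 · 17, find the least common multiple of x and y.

396508

max exponent per prime: 2^2 · 7^3 · 17^2 = 396508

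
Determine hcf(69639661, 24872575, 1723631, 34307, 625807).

1183

gcd(69639661, 24872575): 69639661 = 2·24872575 + 19894511; 24872575 = 1·19894511 + 4978064; 19894511 = 3·4978064 + 4960319; 4978064 = 1·4960319 + 17745; 4960319 = 279·17745 + 9464; 17745 = 1·9464 + 8281; 9464 = 1·8281 + 1183; 8281 = 7·1183 + 0 → 1183
gcd(1183, 1723631): 1723631 = 1457·1183 + 0 → 1183
gcd(1183, 34307): 34307 = 29·1183 + 0 → 1183
gcd(1183, 625807): 625807 = 529·1183 + 0 → 1183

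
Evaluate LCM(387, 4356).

gcd first: 4356 = 11·387 + 99; 387 = 3·99 + 90; 99 = 1·90 + 9; 90 = 10·9 + 0 → gcd = 9
lcm = 387·4356/gcd = 1685772/9 = 187308

187308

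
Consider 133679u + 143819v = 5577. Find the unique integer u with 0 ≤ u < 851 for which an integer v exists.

42

Reduce mod 143819: 133679u ≡ 5577 (mod 143819). With g = gcd(133679, 143819) = 169 dividing 5577, divide through: 791u ≡ 33 (mod 851).
Since gcd(791, 851) = 1, u ≡ 33·(791)⁻¹ ≡ 42 (mod 851). Smallest non-negative: 42.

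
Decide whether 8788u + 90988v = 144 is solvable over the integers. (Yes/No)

Yes

gcd(8788, 90988): 90988 = 10·8788 + 3108; 8788 = 2·3108 + 2572; 3108 = 1·2572 + 536; 2572 = 4·536 + 428; 536 = 1·428 + 108; 428 = 3·108 + 104; 108 = 1·104 + 4; 104 = 26·4 + 0 → 4
4 divides 144, so a solution exists.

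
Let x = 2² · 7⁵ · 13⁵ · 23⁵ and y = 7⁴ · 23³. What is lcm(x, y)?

max exponent per prime: 2² · 7⁵ · 13⁵ · 23⁵ = 160659397155574772

160659397155574772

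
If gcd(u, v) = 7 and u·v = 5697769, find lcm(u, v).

gcd·lcm = product, so lcm = 5697769/7 = 813967.

813967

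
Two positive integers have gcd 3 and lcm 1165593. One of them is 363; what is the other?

9633

p·q = gcd·lcm = 3·1165593 = 3496779, so q = 3496779/363 = 9633.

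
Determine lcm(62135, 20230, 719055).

125099750790

lcm(62135, 20230) = 62135·20230/gcd = 1256991050/1445 = 869890
lcm(869890, 719055) = 869890·719055/gcd = 625498753950/5 = 125099750790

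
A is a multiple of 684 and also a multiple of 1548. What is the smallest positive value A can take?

gcd first: 1548 = 2·684 + 180; 684 = 3·180 + 144; 180 = 1·144 + 36; 144 = 4·36 + 0 → gcd = 36
lcm = 684·1548/gcd = 1058832/36 = 29412

29412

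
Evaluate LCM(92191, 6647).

gcd first: 92191 = 13·6647 + 5780; 6647 = 1·5780 + 867; 5780 = 6·867 + 578; 867 = 1·578 + 289; 578 = 2·289 + 0 → gcd = 289
lcm = 92191·6647/gcd = 612793577/289 = 2120393

2120393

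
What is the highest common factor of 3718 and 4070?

3718 = 2 · 11 · 13²
4070 = 2 · 5 · 11 · 37
Common: 2 · 11 = 22

22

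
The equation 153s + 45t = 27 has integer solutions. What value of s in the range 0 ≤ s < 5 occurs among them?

Euclid: 153 = 3·45 + 18; 45 = 2·18 + 9; 18 = 2·9 + 0 → gcd = 9; 27 = 9·3.
Back-substitution yields 153·(-2) + 45·(7) = 9, so one solution is s = -2·3 = -6, t = 7·3 = 21.
Solutions in s differ by 45/9 = 5; the one in [0, 5) is -6 mod 5 = 4.

4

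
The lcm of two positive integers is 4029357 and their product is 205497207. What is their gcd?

51

From gcd × lcm = mn: gcd = 205497207 / 4029357 = 51.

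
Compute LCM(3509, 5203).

150887

3509 = 11² · 29; 5203 = 11² · 43
max exponents: 11² · 29 · 43 = 150887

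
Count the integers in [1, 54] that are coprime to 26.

26 = 2·13. Inclusion–exclusion on these primes:
54 − ⌊54/2⌋ − ⌊54/13⌋ + ⌊54/26⌋ = 25

25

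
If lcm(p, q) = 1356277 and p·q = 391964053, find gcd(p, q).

289

From gcd × lcm = pq: gcd = 391964053 / 1356277 = 289.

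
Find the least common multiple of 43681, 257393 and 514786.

43681 = 11² · 19²; 257393 = 19² · 23 · 31; 514786 = 2 · 19² · 23 · 31
lcm takes max exponent of each prime: 2 · 11² · 19² · 23 · 31 = 62289106

62289106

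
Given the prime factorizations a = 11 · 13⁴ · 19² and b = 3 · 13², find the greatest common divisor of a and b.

169

min exponent per shared prime: 13² = 169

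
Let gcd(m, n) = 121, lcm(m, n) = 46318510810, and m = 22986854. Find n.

243815

m·n = gcd·lcm = 121·46318510810 = 5604539808010, so n = 5604539808010/22986854 = 243815.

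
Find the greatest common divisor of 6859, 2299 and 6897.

6859 = 19³; 2299 = 11² · 19; 6897 = 3 · 11² · 19
gcd takes min exponent of each prime: 19 = 19

19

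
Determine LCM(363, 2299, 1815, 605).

363 = 3 · 11²; 2299 = 11² · 19; 1815 = 3 · 5 · 11²; 605 = 5 · 11²
lcm takes max exponent of each prime: 3 · 5 · 11² · 19 = 34485

34485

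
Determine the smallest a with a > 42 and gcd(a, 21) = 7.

gcd(a, 21) = 7 forces 7 | a; write a = 7s. Then gcd(7s, 7·3) = 7·gcd(s, 3), so need gcd(s, 3) = 1.
7s > 42 gives s ≥ 7. The least s ≥ 7 coprime to 3 is 7, so a = 7·7 = 49.

49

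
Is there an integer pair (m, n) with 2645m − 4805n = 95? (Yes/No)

By Bézout, 2645m − 4805n = 95 has integer solutions iff gcd(2645, 4805) | 95.
Euclid: 4805 = 1·2645 + 2160; 2645 = 1·2160 + 485; 2160 = 4·485 + 220; 485 = 2·220 + 45; 220 = 4·45 + 40; 45 = 1·40 + 5; 40 = 8·5 + 0. gcd = 5; 95 mod 5 = 0. Yes.

Yes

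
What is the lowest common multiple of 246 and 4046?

246 = 2 · 3 · 41; 4046 = 2 · 7 · 17²
max exponents: 2 · 3 · 7 · 17² · 41 = 497658

497658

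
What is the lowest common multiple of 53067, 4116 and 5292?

13372884

53067 = 3 · 7² · 19²; 4116 = 2² · 3 · 7³; 5292 = 2² · 3³ · 7²
lcm takes max exponent of each prime: 2² · 3³ · 7³ · 19² = 13372884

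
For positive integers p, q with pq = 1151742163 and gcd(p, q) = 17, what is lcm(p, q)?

67749539

For any two positive integers, gcd × lcm equals their product. Hence lcm = 1151742163 / 17 = 67749539.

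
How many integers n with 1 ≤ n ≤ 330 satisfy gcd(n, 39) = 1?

203

39 = 3·13. Inclusion–exclusion on these primes:
330 − ⌊330/3⌋ − ⌊330/13⌋ + ⌊330/39⌋ = 203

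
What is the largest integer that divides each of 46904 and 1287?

143

Euclid: 46904 = 36·1287 + 572; 1287 = 2·572 + 143; 572 = 4·143 + 0. Last nonzero remainder: 143.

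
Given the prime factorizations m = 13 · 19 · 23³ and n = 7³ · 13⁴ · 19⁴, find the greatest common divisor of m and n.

min exponent per shared prime: 13 · 19 = 247

247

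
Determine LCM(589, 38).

589 = 19 · 31; 38 = 2 · 19
max exponents: 2 · 19 · 31 = 1178

1178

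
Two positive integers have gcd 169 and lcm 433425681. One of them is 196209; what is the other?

u·v = gcd·lcm = 169·433425681 = 73248940089, so v = 73248940089/196209 = 373321.

373321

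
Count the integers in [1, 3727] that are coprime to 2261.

2849

2261 = 7·17·19. Inclusion–exclusion on these primes:
3727 − ⌊3727/7⌋ − ⌊3727/17⌋ − ⌊3727/19⌋ + ⌊3727/119⌋ + ⌊3727/133⌋ + ⌊3727/323⌋ − ⌊3727/2261⌋ = 2849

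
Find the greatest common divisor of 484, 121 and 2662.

121

gcd(484, 121): 484 = 4·121 + 0 → 121
gcd(121, 2662): 2662 = 22·121 + 0 → 121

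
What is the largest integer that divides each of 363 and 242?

121

363 = 3 · 11²
242 = 2 · 11²
Common: 11² = 121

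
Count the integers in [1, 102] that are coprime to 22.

Prime factors of 22: 2, 11. Count integers ≤ 102 divisible by none of them.
By inclusion–exclusion: 102 − ⌊102/2⌋ − ⌊102/11⌋ + ⌊102/22⌋ = 46.

46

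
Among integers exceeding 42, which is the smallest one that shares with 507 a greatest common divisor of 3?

gcd(x, 507) = 3 forces 3 | x; write x = 3s. Then gcd(3s, 3·169) = 3·gcd(s, 169), so need gcd(s, 169) = 1.
3s > 42 gives s ≥ 15. The least s ≥ 15 coprime to 169 is 15, so x = 3·15 = 45.

45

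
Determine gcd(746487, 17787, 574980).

gcd(746487, 17787): 746487 = 41·17787 + 17220; 17787 = 1·17220 + 567; 17220 = 30·567 + 210; 567 = 2·210 + 147; 210 = 1·147 + 63; 147 = 2·63 + 21; 63 = 3·21 + 0 → 21
gcd(21, 574980): 574980 = 27380·21 + 0 → 21

21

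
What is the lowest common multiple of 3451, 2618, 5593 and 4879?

lcm(3451, 2618) = 3451·2618/gcd = 9034718/119 = 75922
lcm(75922, 5593) = 75922·5593/gcd = 424631746/119 = 3568334
lcm(3568334, 4879) = 3568334·4879/gcd = 17409901586/119 = 146301694

146301694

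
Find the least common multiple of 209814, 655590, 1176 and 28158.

1622104416692760

lcm(209814, 655590) = 209814·655590/gcd = 137551960260/6 = 22925326710
lcm(22925326710, 1176) = 22925326710·1176/gcd = 26960184210960/6 = 4493364035160
lcm(4493364035160, 28158) = 4493364035160·28158/gcd = 126524144502035280/78 = 1622104416692760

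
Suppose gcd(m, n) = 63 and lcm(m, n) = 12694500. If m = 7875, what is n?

m·n = gcd·lcm = 63·12694500 = 799753500, so n = 799753500/7875 = 101556.

101556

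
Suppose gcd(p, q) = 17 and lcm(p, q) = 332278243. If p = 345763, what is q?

p·q = gcd·lcm = 17·332278243 = 5648730131, so q = 5648730131/345763 = 16337.

16337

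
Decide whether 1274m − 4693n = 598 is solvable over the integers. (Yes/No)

Yes

By Bézout, 1274m − 4693n = 598 has integer solutions iff gcd(1274, 4693) | 598.
Euclid: 4693 = 3·1274 + 871; 1274 = 1·871 + 403; 871 = 2·403 + 65; 403 = 6·65 + 13; 65 = 5·13 + 0. gcd = 13; 598 mod 13 = 0. Yes.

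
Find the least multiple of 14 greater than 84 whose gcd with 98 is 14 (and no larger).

112

98 = 14·7. Any m with gcd(m, 98) = 14 is a multiple of 14, say 14s, with s coprime to 7.
Need s > 84/14, so s ≥ 7. First s ≥ 7 with gcd(s, 7) = 1 is s = 8. Thus m = 14·8 = 112.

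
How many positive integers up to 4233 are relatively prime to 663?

2452

Prime factors of 663: 3, 13, 17. Count integers ≤ 4233 divisible by none of them.
By inclusion–exclusion: 4233 − ⌊4233/3⌋ − ⌊4233/13⌋ − ⌊4233/17⌋ + ⌊4233/39⌋ + ⌊4233/51⌋ + ⌊4233/221⌋ − ⌊4233/663⌋ = 2452.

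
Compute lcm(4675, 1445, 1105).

1033175

4675 = 5² · 11 · 17; 1445 = 5 · 17²; 1105 = 5 · 13 · 17
lcm takes max exponent of each prime: 5² · 11 · 13 · 17² = 1033175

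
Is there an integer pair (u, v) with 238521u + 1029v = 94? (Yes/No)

No

gcd(238521, 1029): 238521 = 231·1029 + 822; 1029 = 1·822 + 207; 822 = 3·207 + 201; 207 = 1·201 + 6; 201 = 33·6 + 3; 6 = 2·3 + 0 → 3
3 does not divide 94, so a solution does not exist.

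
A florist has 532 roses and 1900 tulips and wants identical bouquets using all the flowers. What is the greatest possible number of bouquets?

76

532 = 2² · 7 · 19
1900 = 2² · 5² · 19
Common: 2² · 19 = 76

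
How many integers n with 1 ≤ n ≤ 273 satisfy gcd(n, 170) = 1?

104

170 = 2·5·17. Inclusion–exclusion on these primes:
273 − ⌊273/2⌋ − ⌊273/5⌋ − ⌊273/17⌋ + ⌊273/10⌋ + ⌊273/34⌋ + ⌊273/85⌋ − ⌊273/170⌋ = 104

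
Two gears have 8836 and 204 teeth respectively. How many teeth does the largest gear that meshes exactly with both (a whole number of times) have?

8836 = 2² · 47²
204 = 2² · 3 · 17
Common: 2² = 4

4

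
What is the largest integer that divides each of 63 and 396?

9

Euclid: 396 = 6·63 + 18; 63 = 3·18 + 9; 18 = 2·9 + 0. Last nonzero remainder: 9.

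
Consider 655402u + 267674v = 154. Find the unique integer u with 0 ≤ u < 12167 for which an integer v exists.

7273

gcd(655402, 267674) = 22 (Euclid: 655402 = 2·267674 + 120054; 267674 = 2·120054 + 27566; 120054 = 4·27566 + 9790; 27566 = 2·9790 + 7986; 9790 = 1·7986 + 1804; 7986 = 4·1804 + 770; 1804 = 2·770 + 264; 770 = 2·264 + 242; 264 = 1·242 + 22; 242 = 11·22 + 0), and 22 | 154.
Extended Euclid: 655402·(1039) + 267674·(-2544) = 22. Scale by 7: u₀ = 7273.
General solution u = u₀ + 12167t; reducing mod 12167 gives u = 7273 (and v = -17808).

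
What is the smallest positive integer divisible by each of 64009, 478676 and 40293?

64009 = 11² · 23²; 478676 = 2² · 11² · 23 · 43; 40293 = 3² · 11² · 37
lcm takes max exponent of each prime: 2² · 3² · 11² · 23² · 37 · 43 = 3666179484

3666179484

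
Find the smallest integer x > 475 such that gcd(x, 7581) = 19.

494

gcd(x, 7581) = 19 forces 19 | x; write x = 19s. Then gcd(19s, 19·399) = 19·gcd(s, 399), so need gcd(s, 399) = 1.
19s > 475 gives s ≥ 26. The least s ≥ 26 coprime to 399 is 26, so x = 19·26 = 494.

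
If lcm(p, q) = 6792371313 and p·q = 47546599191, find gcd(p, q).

gcd·lcm = product, so gcd = 47546599191/6792371313 = 7.

7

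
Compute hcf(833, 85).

17

833 = 7² · 17
85 = 5 · 17
Common: 17 = 17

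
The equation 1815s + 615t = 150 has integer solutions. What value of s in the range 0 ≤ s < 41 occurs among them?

36

Euclid: 1815 = 2·615 + 585; 615 = 1·585 + 30; 585 = 19·30 + 15; 30 = 2·15 + 0 → gcd = 15; 150 = 15·10.
Back-substitution yields 1815·(20) + 615·(-59) = 15, so one solution is s = 20·10 = 200, t = -59·10 = -590.
Solutions in s differ by 615/15 = 41; the one in [0, 41) is 200 mod 41 = 36.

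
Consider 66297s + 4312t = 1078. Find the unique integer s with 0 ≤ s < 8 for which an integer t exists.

Reduce mod 4312: 66297s ≡ 1078 (mod 4312). With g = gcd(66297, 4312) = 539 dividing 1078, divide through: 123s ≡ 2 (mod 8).
Since gcd(123, 8) = 1, s ≡ 2·(123)⁻¹ ≡ 6 (mod 8). Smallest non-negative: 6.

6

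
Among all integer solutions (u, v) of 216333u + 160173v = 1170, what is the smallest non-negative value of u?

gcd(216333, 160173) = 117 (Euclid: 216333 = 1·160173 + 56160; 160173 = 2·56160 + 47853; 56160 = 1·47853 + 8307; 47853 = 5·8307 + 6318; 8307 = 1·6318 + 1989; 6318 = 3·1989 + 351; 1989 = 5·351 + 234; 351 = 1·234 + 117; 234 = 2·117 + 0), and 117 | 1170.
Extended Euclid: 216333·(-482) + 160173·(651) = 117. Scale by 10: u₀ = -4820.
General solution u = u₀ + 1369t; reducing mod 1369 gives u = 656 (and v = -886).

656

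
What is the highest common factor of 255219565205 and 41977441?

43681

Euclid: 255219565205 = 6079·41977441 + 38701366; 41977441 = 1·38701366 + 3276075; 38701366 = 11·3276075 + 2664541; 3276075 = 1·2664541 + 611534; 2664541 = 4·611534 + 218405; 611534 = 2·218405 + 174724; 218405 = 1·174724 + 43681; 174724 = 4·43681 + 0. Last nonzero remainder: 43681.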